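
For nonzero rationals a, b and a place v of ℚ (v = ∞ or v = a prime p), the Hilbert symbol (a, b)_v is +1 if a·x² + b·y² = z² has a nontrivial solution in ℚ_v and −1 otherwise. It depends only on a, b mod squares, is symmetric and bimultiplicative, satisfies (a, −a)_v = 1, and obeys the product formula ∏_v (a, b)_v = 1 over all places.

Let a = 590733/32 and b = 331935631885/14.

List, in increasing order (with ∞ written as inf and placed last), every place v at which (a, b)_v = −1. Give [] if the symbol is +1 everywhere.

(a, b) ≡ (14586, 1190) mod (ℚ^×)²; places V = {2, 3, 5, 7, 11, 13, 17, 19, 23, ∞}.
(a,b)_3: α=5, u≡2; β=0, v≡2 (mod 3); (2|3)=-1, (2|3)=-1; sign (−1)^0·-1^0·-1^5 = -1.
(a,b)_∞: sgn(14586)=+, sgn(1190)=+, so +1.
(a,b)_7: α=0, u≡6; β=-1, v≡2 (mod 7); (6|7)=-1, (2|7)=+1; sign (−1)^0·-1^-1·+1^0 = -1.
(a,b)_23: α=0, u≡18; β=2, v≡7 (mod 23); (18|23)=+1, (7|23)=-1; sign (−1)^0·+1^2·-1^0 = +1.
(a,b)_5: α=0, u≡4; β=1, v≡3 (mod 5); (4|5)=+1, (3|5)=-1; sign (−1)^0·+1^1·-1^0 = +1.
(a,b)_2: α=-5, β=-1; u≡5, v≡3 (mod 8); ε(u)ε(v)=0·1, αω(v)=-5·1, βω(u)=-1·1; sum ≡ 0  ⇒  +1.
(a,b)_19: α=0, u≡12; β=2, v≡8 (mod 19); (12|19)=-1, (8|19)=-1; sign (−1)^0·-1^2·-1^0 = +1.
(a,b)_11: α=1, u≡10; β=2, v≡8 (mod 11); (10|11)=-1, (8|11)=-1; sign (−1)^0·-1^2·-1^1 = -1.
(a,b)_13: α=1, u≡1; β=2, v≡11 (mod 13); (1|13)=+1, (11|13)=-1; sign (−1)^0·+1^2·-1^1 = -1.
(a,b)_17: α=1, u≡8; β=1, v≡4 (mod 17); (8|17)=+1, (4|17)=+1; sign (−1)^0·+1^1·+1^1 = +1.
Ram(14586, 1190) = {3, 7, 11, 13}; no ℚ_3-point on the conic.

[3, 7, 11, 13]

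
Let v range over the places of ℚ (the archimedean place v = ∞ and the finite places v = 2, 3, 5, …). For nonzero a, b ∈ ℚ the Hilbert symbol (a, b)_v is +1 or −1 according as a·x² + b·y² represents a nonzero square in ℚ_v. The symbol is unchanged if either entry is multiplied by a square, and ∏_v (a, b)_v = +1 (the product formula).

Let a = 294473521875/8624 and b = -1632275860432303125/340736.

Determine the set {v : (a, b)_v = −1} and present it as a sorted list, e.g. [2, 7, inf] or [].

[11, 17]

(a, b) ≡ (36465, -935) mod (ℚ^×)²; places V = {2, 3, 5, 7, 11, 13, 17, 29, ∞}.
(a,b)_29: α=2, u≡11; β=4, v≡7 (mod 29); (11|29)=-1, (7|29)=+1; sign (−1)^0·-1^4·+1^2 = +1.
(a,b)_17: α=1, u≡7; β=1, v≡8 (mod 17); (7|17)=-1, (8|17)=+1; sign (−1)^0·-1^1·+1^1 = -1.
(a,b)_5: α=5, u≡3; β=5, v≡3 (mod 5); (3|5)=-1, (3|5)=-1; sign (−1)^0·-1^5·-1^5 = +1.
(a,b)_11: α=-1, u≡9; β=-3, v≡9 (mod 11); (9|11)=+1, (9|11)=+1; sign (−1)^1·+1^-3·+1^-1 = -1.
(a,b)_∞: sgn(36465)=+, sgn(-935)=−, so +1.
(a,b)_7: α=-2, u≡1; β=0, v≡6 (mod 7); (1|7)=+1, (6|7)=-1; sign (−1)^0·+1^0·-1^-2 = +1.
(a,b)_2: α=-4, β=-8; u≡1, v≡1 (mod 8); ε(u)ε(v)=0·0, αω(v)=-4·0, βω(u)=-8·0; sum ≡ 0  ⇒  +1.
(a,b)_13: α=3, u≡4; β=6, v≡1 (mod 13); (4|13)=+1, (1|13)=+1; sign (−1)^0·+1^6·+1^3 = +1.
(a,b)_3: α=1, u≡2; β=2, v≡1 (mod 3); (2|3)=-1, (1|3)=+1; sign (−1)^0·-1^2·+1^1 = +1.
|Ram(36465, -935)| = 2, even; anisotropic at {11, 17}.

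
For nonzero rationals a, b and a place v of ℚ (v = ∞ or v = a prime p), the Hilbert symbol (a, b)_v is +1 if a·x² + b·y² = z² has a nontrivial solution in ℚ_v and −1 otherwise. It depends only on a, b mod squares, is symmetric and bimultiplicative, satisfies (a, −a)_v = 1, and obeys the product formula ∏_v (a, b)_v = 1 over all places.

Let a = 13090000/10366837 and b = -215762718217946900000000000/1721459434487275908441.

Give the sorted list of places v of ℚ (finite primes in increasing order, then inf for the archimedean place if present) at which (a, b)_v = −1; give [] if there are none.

Mod squares: a ≡ 17017, b ≡ -2210. Check v ∈ {∞, 2, 3, 5, 7, 11, 13, 17, 19, 31, 41, 47}.
v=∞: 17017 > 0 and -2210 < 0  ⇒  (a,b)_∞ = +1.
v=11: a=11^1·(≡8), b=11^4·(≡5) mod 11; (8|11)=-1, (5|11)=+1; (−1)^{1·4·5}·(-1)^4·(+1)^1 = +1.
v=2: v_2(a)=4, v_2(b)=11; units ≡ 1, 7 (mod 8); ε·ε+αω+βω = 0·1+4·0+11·0 ≡ 0  ⇒  (a,b)_2 = +1.
v=19: a=19^-2·(≡8), b=19^-4·(≡2) mod 19; (8|19)=-1, (2|19)=-1; (−1)^{-2·-4·9}·(-1)^-4·(-1)^-2 = +1.
v=47: a=47^-2·(≡36), b=47^-6·(≡39) mod 47; (36|47)=+1, (39|47)=-1; (−1)^{-2·-6·23}·(+1)^-6·(-1)^-2 = +1.
v=13: a=13^-1·(≡9), b=13^1·(≡3) mod 13; (9|13)=+1, (3|13)=+1; (−1)^{-1·1·6}·(+1)^1·(+1)^-1 = +1.
v=5: a=5^4·(≡2), b=5^11·(≡3) mod 5; (2|5)=-1, (3|5)=-1; (−1)^{4·11·2}·(-1)^11·(-1)^4 = -1.
v=3: a=3^0·(≡1), b=3^-6·(≡1) mod 3; (1|3)=+1, (1|3)=+1; (−1)^{0·-6·1}·(+1)^-6·(+1)^0 = +1.
v=41: a=41^0·(≡18), b=41^-2·(≡32) mod 41; (18|41)=+1, (32|41)=+1; (−1)^{0·-2·20}·(+1)^-2·(+1)^0 = +1.
v=7: a=7^1·(≡4), b=7^4·(≡1) mod 7; (4|7)=+1, (1|7)=+1; (−1)^{1·4·3}·(+1)^4·(+1)^1 = +1.
v=31: a=31^0·(≡11), b=31^2·(≡12) mod 31; (11|31)=-1, (12|31)=-1; (−1)^{0·2·15}·(-1)^2·(-1)^0 = +1.
v=17: a=17^1·(≡15), b=17^3·(≡7) mod 17; (15|17)=+1, (7|17)=-1; (−1)^{1·3·8}·(+1)^3·(-1)^1 = -1.
Ram(17017, -2210) = {5, 17}; no ℚ_5-point on the conic.

[5, 17]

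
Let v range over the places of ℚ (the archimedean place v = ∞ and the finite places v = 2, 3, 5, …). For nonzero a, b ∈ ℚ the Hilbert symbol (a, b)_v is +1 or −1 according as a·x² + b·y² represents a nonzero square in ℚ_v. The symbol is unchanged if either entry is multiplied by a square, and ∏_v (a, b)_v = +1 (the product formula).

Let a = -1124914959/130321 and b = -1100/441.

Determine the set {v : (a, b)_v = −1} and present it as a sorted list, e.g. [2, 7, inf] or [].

Mod squares: a ≡ -7511, b ≡ -11. Check v ∈ {∞, 2, 3, 5, 7, 11, 19, 29, 37, 43}.
v=3: a=3^4·(≡1), b=3^-2·(≡1) mod 3; (1|3)=+1, (1|3)=+1; (−1)^{4·-2·1}·(+1)^-2·(+1)^4 = +1.
v=7: a=7^1·(≡3), b=7^-2·(≡3) mod 7; (3|7)=-1, (3|7)=-1; (−1)^{1·-2·3}·(-1)^-2·(-1)^1 = -1.
v=43: a=43^2·(≡13), b=43^0·(≡29) mod 43; (13|43)=+1, (29|43)=-1; (−1)^{2·0·21}·(+1)^0·(-1)^2 = +1.
v=∞: -7511 < 0 and -11 < 0  ⇒  (a,b)_∞ = -1.
v=19: a=19^-4·(≡10), b=19^0·(≡10) mod 19; (10|19)=-1, (10|19)=-1; (−1)^{-4·0·9}·(-1)^0·(-1)^-4 = +1.
v=2: v_2(a)=0, v_2(b)=2; units ≡ 1, 5 (mod 8); ε·ε+αω+βω = 0·0+0·1+2·0 ≡ 0  ⇒  (a,b)_2 = +1.
v=29: a=29^1·(≡18), b=29^0·(≡10) mod 29; (18|29)=-1, (10|29)=-1; (−1)^{1·0·14}·(-1)^0·(-1)^1 = -1.
v=37: a=37^1·(≡18), b=37^0·(≡9) mod 37; (18|37)=-1, (9|37)=+1; (−1)^{1·0·18}·(-1)^0·(+1)^1 = +1.
v=11: a=11^0·(≡2), b=11^1·(≡10) mod 11; (2|11)=-1, (10|11)=-1; (−1)^{0·1·5}·(-1)^1·(-1)^0 = -1.
v=5: a=5^0·(≡1), b=5^2·(≡1) mod 5; (1|5)=+1, (1|5)=+1; (−1)^{0·2·2}·(+1)^2·(+1)^0 = +1.
|Ram(-7511, -11)| = 4, even; anisotropic at {7, 11, 29, ∞}.

[7, 11, 29, inf]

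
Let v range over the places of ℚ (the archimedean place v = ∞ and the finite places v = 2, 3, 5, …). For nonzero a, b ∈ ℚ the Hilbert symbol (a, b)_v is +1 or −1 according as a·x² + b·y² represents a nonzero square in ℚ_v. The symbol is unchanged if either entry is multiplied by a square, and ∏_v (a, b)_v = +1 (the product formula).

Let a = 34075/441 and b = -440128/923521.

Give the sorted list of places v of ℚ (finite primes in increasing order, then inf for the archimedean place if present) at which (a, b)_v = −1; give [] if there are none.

[2, 13]

(a, b) ≡ (1363, -13) mod (ℚ^×)²; places V = {2, 3, 5, 7, 13, 23, 29, 31, 47, ∞}.
(a,b)_13: α=0, u≡11; β=1, v≡9 (mod 13); (11|13)=-1, (9|13)=+1; sign (−1)^0·-1^1·+1^0 = -1.
(a,b)_31: α=0, u≡23; β=-4, v≡10 (mod 31); (23|31)=-1, (10|31)=+1; sign (−1)^0·-1^-4·+1^0 = +1.
(a,b)_2: α=0, β=6; u≡3, v≡3 (mod 8); ε(u)ε(v)=1·1, αω(v)=0·1, βω(u)=6·1; sum ≡ 1  ⇒  -1.
(a,b)_∞: sgn(1363)=+, sgn(-13)=−, so +1.
(a,b)_29: α=1, u≡17; β=0, v≡13 (mod 29); (17|29)=-1, (13|29)=+1; sign (−1)^0·-1^0·+1^1 = +1.
(a,b)_5: α=2, u≡3; β=0, v≡2 (mod 5); (3|5)=-1, (2|5)=-1; sign (−1)^0·-1^0·-1^2 = +1.
(a,b)_47: α=1, u≡22; β=0, v≡25 (mod 47); (22|47)=-1, (25|47)=+1; sign (−1)^0·-1^0·+1^1 = +1.
(a,b)_3: α=-2, u≡1; β=0, v≡2 (mod 3); (1|3)=+1, (2|3)=-1; sign (−1)^0·+1^0·-1^-2 = +1.
(a,b)_23: α=0, u≡3; β=2, v≡21 (mod 23); (3|23)=+1, (21|23)=-1; sign (−1)^0·+1^2·-1^0 = +1.
(a,b)_7: α=-2, u≡3; β=0, v≡1 (mod 7); (3|7)=-1, (1|7)=+1; sign (−1)^0·-1^0·+1^-2 = +1.
(1363, -13 / ℚ) ramifies at {2, 13}: a division algebra.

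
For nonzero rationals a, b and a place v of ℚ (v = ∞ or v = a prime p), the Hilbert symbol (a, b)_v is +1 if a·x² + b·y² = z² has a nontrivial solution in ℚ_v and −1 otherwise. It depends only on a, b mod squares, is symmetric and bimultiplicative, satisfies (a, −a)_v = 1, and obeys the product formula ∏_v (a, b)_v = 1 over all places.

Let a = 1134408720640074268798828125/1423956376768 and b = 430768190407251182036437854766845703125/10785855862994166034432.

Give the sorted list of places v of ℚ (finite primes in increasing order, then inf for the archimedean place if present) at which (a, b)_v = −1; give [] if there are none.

(a, b) ≡ (215, 7167455) mod (ℚ^×)²; places V = {2, 3, 5, 7, 11, 17, 23, 37, 43, 53, ∞}.
(a,b)_7: α=2, u≡5; β=2, v≡1 (mod 7); (5|7)=-1, (1|7)=+1; sign (−1)^0·-1^2·+1^2 = +1.
(a,b)_∞: sgn(215)=+, sgn(7167455)=+, so +1.
(a,b)_53: α=2, u≡32; β=3, v≡45 (mod 53); (32|53)=-1, (45|53)=-1; sign (−1)^0·-1^3·-1^2 = -1.
(a,b)_2: α=-6, β=-12; u≡7, v≡7 (mod 8); ε(u)ε(v)=1·1, αω(v)=-6·0, βω(u)=-12·0; sum ≡ 1  ⇒  -1.
(a,b)_11: α=0, u≡7; β=-2, v≡1 (mod 11); (7|11)=-1, (1|11)=+1; sign (−1)^0·-1^-2·+1^0 = +1.
(a,b)_23: α=-4, u≡8; β=-6, v≡20 (mod 23); (8|23)=+1, (20|23)=-1; sign (−1)^0·+1^-6·-1^-4 = +1.
(a,b)_17: α=4, u≡14; β=5, v≡16 (mod 17); (14|17)=-1, (16|17)=+1; sign (−1)^0·-1^5·+1^4 = -1.
(a,b)_43: α=-3, u≡18; β=-5, v≡6 (mod 43); (18|43)=-1, (6|43)=+1; sign (−1)^1·-1^-5·+1^-3 = +1.
(a,b)_37: α=2, u≡34; β=3, v≡35 (mod 37); (34|37)=+1, (35|37)=-1; sign (−1)^0·+1^3·-1^2 = +1.
(a,b)_3: α=10, u≡2; β=16, v≡2 (mod 3); (2|3)=-1, (2|3)=-1; sign (−1)^0·-1^16·-1^10 = +1.
(a,b)_5: α=13, u≡2; β=19, v≡4 (mod 5); (2|5)=-1, (4|5)=+1; sign (−1)^0·-1^19·+1^13 = -1.
Ram(215, 7167455) = {2, 5, 17, 53}; no ℚ_2-point on the conic.

[2, 5, 17, 53]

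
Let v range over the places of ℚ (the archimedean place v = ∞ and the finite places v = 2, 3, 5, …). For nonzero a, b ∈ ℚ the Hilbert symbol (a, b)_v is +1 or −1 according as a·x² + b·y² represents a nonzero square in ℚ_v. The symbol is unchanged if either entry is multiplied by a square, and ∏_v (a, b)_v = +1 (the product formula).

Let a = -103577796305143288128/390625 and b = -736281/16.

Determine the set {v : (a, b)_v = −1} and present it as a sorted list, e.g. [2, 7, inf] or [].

Mod squares: a ≡ -222053, b ≡ -81809. Check v ∈ {∞, 2, 3, 5, 7, 11, 13, 19, 29, 31}.
v=11: a=11^2·(≡5), b=11^0·(≡3) mod 11; (5|11)=+1, (3|11)=+1; (−1)^{2·0·5}·(+1)^0·(+1)^2 = +1.
v=13: a=13^3·(≡3), b=13^1·(≡10) mod 13; (3|13)=+1, (10|13)=+1; (−1)^{3·1·6}·(+1)^1·(+1)^3 = +1.
v=7: a=7^2·(≡2), b=7^1·(≡3) mod 7; (2|7)=+1, (3|7)=-1; (−1)^{2·1·3}·(+1)^1·(-1)^2 = +1.
v=∞: -222053 < 0 and -81809 < 0  ⇒  (a,b)_∞ = -1.
v=29: a=29^3·(≡5), b=29^1·(≡10) mod 29; (5|29)=+1, (10|29)=-1; (−1)^{3·1·14}·(+1)^1·(-1)^3 = -1.
v=2: v_2(a)=6, v_2(b)=-4; units ≡ 3, 7 (mod 8); ε·ε+αω+βω = 1·1+6·0+-4·1 ≡ 1  ⇒  (a,b)_2 = -1.
v=31: a=31^3·(≡22), b=31^1·(≡21) mod 31; (22|31)=-1, (21|31)=-1; (−1)^{3·1·15}·(-1)^1·(-1)^3 = -1.
v=3: a=3^2·(≡1), b=3^2·(≡1) mod 3; (1|3)=+1, (1|3)=+1; (−1)^{2·2·1}·(+1)^2·(+1)^2 = +1.
v=19: a=19^1·(≡7), b=19^0·(≡4) mod 19; (7|19)=+1, (4|19)=+1; (−1)^{1·0·9}·(+1)^0·(+1)^1 = +1.
v=5: a=5^-8·(≡2), b=5^0·(≡4) mod 5; (2|5)=-1, (4|5)=+1; (−1)^{-8·0·2}·(-1)^0·(+1)^-8 = +1.
Ram(-222053, -81809) = {2, 29, 31, ∞}; no ℚ_2-point on the conic.

[2, 29, 31, inf]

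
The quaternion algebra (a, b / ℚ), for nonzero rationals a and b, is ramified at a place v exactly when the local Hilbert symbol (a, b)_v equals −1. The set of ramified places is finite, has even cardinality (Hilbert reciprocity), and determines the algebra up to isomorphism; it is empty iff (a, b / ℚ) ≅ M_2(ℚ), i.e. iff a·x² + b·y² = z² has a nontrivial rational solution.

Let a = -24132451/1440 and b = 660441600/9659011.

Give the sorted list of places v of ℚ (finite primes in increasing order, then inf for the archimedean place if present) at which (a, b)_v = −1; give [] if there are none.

(a, b) ≡ (-190, 494) mod (ℚ^×)²; places V = {2, 3, 5, 7, 13, 19, 23, 31, ∞}.
(a,b)_2: α=-5, β=9; u≡1, v≡7 (mod 8); ε(u)ε(v)=0·1, αω(v)=-5·0, βω(u)=9·0; sum ≡ 0  ⇒  +1.
(a,b)_3: α=-2, u≡2; β=4, v≡2 (mod 3); (2|3)=-1, (2|3)=-1; sign (−1)^0·-1^4·-1^-2 = +1.
(a,b)_23: α=2, u≡19; β=-2, v≡14 (mod 23); (19|23)=-1, (14|23)=-1; sign (−1)^0·-1^-2·-1^2 = +1.
(a,b)_13: α=0, u≡6; β=1, v≡10 (mod 13); (6|13)=-1, (10|13)=+1; sign (−1)^0·-1^1·+1^0 = -1.
(a,b)_19: α=1, u≡9; β=-1, v≡16 (mod 19); (9|19)=+1, (16|19)=+1; sign (−1)^1·+1^-1·+1^1 = -1.
(a,b)_5: α=-1, u≡3; β=2, v≡4 (mod 5); (3|5)=-1, (4|5)=+1; sign (−1)^0·-1^2·+1^-1 = +1.
(a,b)_∞: sgn(-190)=−, sgn(494)=+, so +1.
(a,b)_31: α=0, u≡24; β=-2, v≡21 (mod 31); (24|31)=-1, (21|31)=-1; sign (−1)^0·-1^-2·-1^0 = +1.
(a,b)_7: α=4, u≡3; β=2, v≡1 (mod 7); (3|7)=-1, (1|7)=+1; sign (−1)^0·-1^2·+1^4 = +1.
Ram(-190, 494) = {13, 19}; no ℚ_13-point on the conic.

[13, 19]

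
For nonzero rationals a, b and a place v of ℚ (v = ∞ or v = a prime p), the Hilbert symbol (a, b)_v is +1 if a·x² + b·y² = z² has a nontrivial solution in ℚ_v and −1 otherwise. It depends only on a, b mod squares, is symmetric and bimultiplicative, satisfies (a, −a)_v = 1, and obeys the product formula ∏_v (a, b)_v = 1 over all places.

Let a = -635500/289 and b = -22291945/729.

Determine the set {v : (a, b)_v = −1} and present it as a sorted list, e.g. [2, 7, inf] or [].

[31, inf]

Mod squares: a ≡ -6355, b ≡ -131905. Check v ∈ {∞, 2, 3, 5, 13, 17, 23, 31, 37, 41}.
v=2: v_2(a)=2, v_2(b)=0; units ≡ 5, 7 (mod 8); ε·ε+αω+βω = 0·1+2·0+0·1 ≡ 0  ⇒  (a,b)_2 = +1.
v=37: a=37^0·(≡30), b=37^1·(≡8) mod 37; (30|37)=+1, (8|37)=-1; (−1)^{0·1·18}·(+1)^1·(-1)^0 = +1.
v=31: a=31^1·(≡27), b=31^1·(≡24) mod 31; (27|31)=-1, (24|31)=-1; (−1)^{1·1·15}·(-1)^1·(-1)^1 = -1.
v=23: a=23^0·(≡1), b=23^1·(≡19) mod 23; (1|23)=+1, (19|23)=-1; (−1)^{0·1·11}·(+1)^1·(-1)^0 = +1.
v=13: a=13^0·(≡6), b=13^2·(≡6) mod 13; (6|13)=-1, (6|13)=-1; (−1)^{0·2·6}·(-1)^2·(-1)^0 = +1.
v=3: a=3^0·(≡2), b=3^-6·(≡2) mod 3; (2|3)=-1, (2|3)=-1; (−1)^{0·-6·1}·(-1)^-6·(-1)^0 = +1.
v=17: a=17^-2·(≡11), b=17^0·(≡16) mod 17; (11|17)=-1, (16|17)=+1; (−1)^{-2·0·8}·(-1)^0·(+1)^-2 = +1.
v=5: a=5^3·(≡4), b=5^1·(≡4) mod 5; (4|5)=+1, (4|5)=+1; (−1)^{3·1·2}·(+1)^1·(+1)^3 = +1.
v=41: a=41^1·(≡40), b=41^0·(≡9) mod 41; (40|41)=+1, (9|41)=+1; (−1)^{1·0·20}·(+1)^0·(+1)^1 = +1.
v=∞: -6355 < 0 and -131905 < 0  ⇒  (a,b)_∞ = -1.
(-6355, -131905 / ℚ) ramifies at {31, ∞}: a division algebra.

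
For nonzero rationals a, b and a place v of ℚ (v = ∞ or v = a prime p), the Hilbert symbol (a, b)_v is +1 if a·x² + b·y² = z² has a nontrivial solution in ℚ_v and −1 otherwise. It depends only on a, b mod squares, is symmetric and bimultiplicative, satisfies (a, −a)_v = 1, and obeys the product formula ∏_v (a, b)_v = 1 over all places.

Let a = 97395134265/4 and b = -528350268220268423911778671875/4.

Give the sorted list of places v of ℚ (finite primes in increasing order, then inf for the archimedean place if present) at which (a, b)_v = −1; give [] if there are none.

[3, 11, 13, 17]

Mod squares: a ≡ 65, b ≡ -19635. Check v ∈ {∞, 2, 3, 5, 7, 11, 13, 17, 23}.
v=13: a=13^1·(≡2), b=13^2·(≡11) mod 13; (2|13)=-1, (11|13)=-1; (−1)^{1·2·6}·(-1)^2·(-1)^1 = -1.
v=5: a=5^1·(≡2), b=5^7·(≡2) mod 5; (2|5)=-1, (2|5)=-1; (−1)^{1·7·2}·(-1)^7·(-1)^1 = +1.
v=∞: 65 > 0 and -19635 < 0  ⇒  (a,b)_∞ = +1.
v=23: a=23^2·(≡7), b=23^2·(≡11) mod 23; (7|23)=-1, (11|23)=-1; (−1)^{2·2·11}·(-1)^2·(-1)^2 = +1.
v=3: a=3^4·(≡2), b=3^9·(≡1) mod 3; (2|3)=-1, (1|3)=+1; (−1)^{4·9·1}·(-1)^9·(+1)^4 = -1.
v=17: a=17^2·(≡12), b=17^5·(≡16) mod 17; (12|17)=-1, (16|17)=+1; (−1)^{2·5·8}·(-1)^5·(+1)^2 = -1.
v=2: v_2(a)=-2, v_2(b)=-2; units ≡ 1, 5 (mod 8); ε·ε+αω+βω = 0·0+-2·1+-2·0 ≡ 0  ⇒  (a,b)_2 = +1.
v=11: a=11^2·(≡8), b=11^5·(≡10) mod 11; (8|11)=-1, (10|11)=-1; (−1)^{2·5·5}·(-1)^5·(-1)^2 = -1.
v=7: a=7^0·(≡4), b=7^5·(≡1) mod 7; (4|7)=+1, (1|7)=+1; (−1)^{0·5·3}·(+1)^5·(+1)^0 = +1.
|Ram(65, -19635)| = 4, even; anisotropic at {3, 11, 13, 17}.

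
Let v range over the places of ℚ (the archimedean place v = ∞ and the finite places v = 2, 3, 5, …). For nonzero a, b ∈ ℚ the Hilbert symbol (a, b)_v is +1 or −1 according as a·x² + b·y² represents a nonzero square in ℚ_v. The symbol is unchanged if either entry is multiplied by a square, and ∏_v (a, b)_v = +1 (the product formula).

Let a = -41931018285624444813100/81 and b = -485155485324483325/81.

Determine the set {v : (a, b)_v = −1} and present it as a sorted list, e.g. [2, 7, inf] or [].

(a, b) ≡ (-534292099, -41567317) mod (ℚ^×)²; places V = {2, 3, 5, 11, 17, 31, 37, 41, 47, 53, ∞}.
(a,b)_3: α=-4, u≡2; β=-4, v≡2 (mod 3); (2|3)=-1, (2|3)=-1; sign (−1)^0·-1^-4·-1^-4 = +1.
(a,b)_5: α=2, u≡1; β=2, v≡2 (mod 5); (1|5)=+1, (2|5)=-1; sign (−1)^0·+1^2·-1^2 = +1.
(a,b)_17: α=3, u≡7; β=2, v≡7 (mod 17); (7|17)=-1, (7|17)=-1; sign (−1)^0·-1^2·-1^3 = -1.
(a,b)_41: α=4, u≡5; β=3, v≡22 (mod 41); (5|41)=+1, (22|41)=-1; sign (−1)^0·+1^3·-1^4 = +1.
(a,b)_47: α=1, u≡5; β=1, v≡46 (mod 47); (5|47)=-1, (46|47)=-1; sign (−1)^1·-1^1·-1^1 = -1.
(a,b)_53: α=1, u≡51; β=1, v≡39 (mod 53); (51|53)=-1, (39|53)=-1; sign (−1)^0·-1^1·-1^1 = +1.
(a,b)_31: α=3, u≡17; β=2, v≡7 (mod 31); (17|31)=-1, (7|31)=+1; sign (−1)^0·-1^2·+1^3 = +1.
(a,b)_∞: sgn(-534292099)=−, sgn(-41567317)=−, so -1.
(a,b)_2: α=2, β=0; u≡5, v≡3 (mod 8); ε(u)ε(v)=0·1, αω(v)=2·1, βω(u)=0·1; sum ≡ 0  ⇒  +1.
(a,b)_11: α=1, u≡9; β=1, v≡9 (mod 11); (9|11)=+1, (9|11)=+1; sign (−1)^1·+1^1·+1^1 = -1.
(a,b)_37: α=1, u≡16; β=1, v≡33 (mod 37); (16|37)=+1, (33|37)=+1; sign (−1)^0·+1^1·+1^1 = +1.
Ram(-534292099, -41567317) = {11, 17, 47, ∞}; no ℚ_11-point on the conic.

[11, 17, 47, inf]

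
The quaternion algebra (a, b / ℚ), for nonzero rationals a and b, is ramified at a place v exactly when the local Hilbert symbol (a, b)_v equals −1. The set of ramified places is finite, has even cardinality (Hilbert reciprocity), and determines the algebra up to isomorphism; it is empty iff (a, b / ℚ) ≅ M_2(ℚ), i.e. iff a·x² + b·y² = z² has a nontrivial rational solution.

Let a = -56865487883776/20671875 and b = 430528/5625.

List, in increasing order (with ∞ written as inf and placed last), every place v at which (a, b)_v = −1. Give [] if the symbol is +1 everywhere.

[2, 7, 11, 13]

Mod squares: a ≡ -858, b ≡ 7. Check v ∈ {∞, 2, 3, 5, 7, 11, 13, 29, 31}.
v=7: a=7^-2·(≡5), b=7^1·(≡4) mod 7; (5|7)=-1, (4|7)=+1; (−1)^{-2·1·3}·(-1)^1·(+1)^-2 = -1.
v=11: a=11^1·(≡2), b=11^0·(≡8) mod 11; (2|11)=-1, (8|11)=-1; (−1)^{1·0·5}·(-1)^0·(-1)^1 = -1.
v=29: a=29^2·(≡18), b=29^0·(≡6) mod 29; (18|29)=-1, (6|29)=+1; (−1)^{2·0·14}·(-1)^0·(+1)^2 = +1.
v=2: v_2(a)=9, v_2(b)=6; units ≡ 3, 7 (mod 8); ε·ε+αω+βω = 1·1+9·0+6·1 ≡ 1  ⇒  (a,b)_2 = -1.
v=3: a=3^-3·(≡2), b=3^-2·(≡1) mod 3; (2|3)=-1, (1|3)=+1; (−1)^{-3·-2·1}·(-1)^-2·(+1)^-3 = +1.
v=13: a=13^1·(≡4), b=13^0·(≡8) mod 13; (4|13)=+1, (8|13)=-1; (−1)^{1·0·6}·(+1)^0·(-1)^1 = -1.
v=31: a=31^4·(≡10), b=31^2·(≡1) mod 31; (10|31)=+1, (1|31)=+1; (−1)^{4·2·15}·(+1)^2·(+1)^4 = +1.
v=5: a=5^-6·(≡3), b=5^-4·(≡2) mod 5; (3|5)=-1, (2|5)=-1; (−1)^{-6·-4·2}·(-1)^-4·(-1)^-6 = +1.
v=∞: -858 < 0 and 7 > 0  ⇒  (a,b)_∞ = +1.
|Ram(-858, 7)| = 4, even; anisotropic at {2, 7, 11, 13}.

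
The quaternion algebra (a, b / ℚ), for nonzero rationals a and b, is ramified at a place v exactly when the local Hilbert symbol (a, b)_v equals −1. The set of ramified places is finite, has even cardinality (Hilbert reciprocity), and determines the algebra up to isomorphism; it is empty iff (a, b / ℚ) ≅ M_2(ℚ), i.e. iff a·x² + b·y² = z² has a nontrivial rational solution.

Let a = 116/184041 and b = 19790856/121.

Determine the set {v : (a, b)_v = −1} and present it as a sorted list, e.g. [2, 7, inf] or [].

Mod squares: a ≡ 29, b ≡ 549746. Check v ∈ {∞, 2, 3, 11, 13, 17, 19, 23, 29, 37}.
v=23: a=23^0·(≡9), b=23^1·(≡7) mod 23; (9|23)=+1, (7|23)=-1; (−1)^{0·1·11}·(+1)^1·(-1)^0 = +1.
v=37: a=37^0·(≡14), b=37^1·(≡9) mod 37; (14|37)=-1, (9|37)=+1; (−1)^{0·1·18}·(-1)^1·(+1)^0 = -1.
v=11: a=11^-2·(≡2), b=11^-2·(≡8) mod 11; (2|11)=-1, (8|11)=-1; (−1)^{-2·-2·5}·(-1)^-2·(-1)^-2 = +1.
v=∞: 29 > 0 and 549746 > 0  ⇒  (a,b)_∞ = +1.
v=2: v_2(a)=2, v_2(b)=3; units ≡ 5, 1 (mod 8); ε·ε+αω+βω = 0·0+2·0+3·1 ≡ 1  ⇒  (a,b)_2 = -1.
v=29: a=29^1·(≡13), b=29^0·(≡25) mod 29; (13|29)=+1, (25|29)=+1; (−1)^{1·0·14}·(+1)^0·(+1)^1 = +1.
v=13: a=13^-2·(≡9), b=13^0·(≡5) mod 13; (9|13)=+1, (5|13)=-1; (−1)^{-2·0·6}·(+1)^0·(-1)^-2 = +1.
v=19: a=19^0·(≡3), b=19^1·(≡9) mod 19; (3|19)=-1, (9|19)=+1; (−1)^{0·1·9}·(-1)^1·(+1)^0 = -1.
v=3: a=3^-2·(≡2), b=3^2·(≡2) mod 3; (2|3)=-1, (2|3)=-1; (−1)^{-2·2·1}·(-1)^2·(-1)^-2 = +1.
v=17: a=17^0·(≡3), b=17^1·(≡4) mod 17; (3|17)=-1, (4|17)=+1; (−1)^{0·1·8}·(-1)^1·(+1)^0 = -1.
Ram(29, 549746) = {2, 17, 19, 37}; no ℚ_2-point on the conic.

[2, 17, 19, 37]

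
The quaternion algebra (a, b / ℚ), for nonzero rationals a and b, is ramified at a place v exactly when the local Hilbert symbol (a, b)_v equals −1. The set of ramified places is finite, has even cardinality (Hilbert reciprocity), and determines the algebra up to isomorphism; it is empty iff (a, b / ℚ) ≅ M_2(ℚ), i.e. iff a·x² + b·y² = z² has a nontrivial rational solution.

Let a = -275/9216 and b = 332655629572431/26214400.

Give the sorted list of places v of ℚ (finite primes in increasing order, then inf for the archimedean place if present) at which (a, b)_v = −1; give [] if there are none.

(a, b) ≡ (-11, 249271) mod (ℚ^×)²; places V = {2, 3, 5, 11, 17, 31, 41, 43, ∞}.
(a,b)_43: α=0, u≡8; β=1, v≡4 (mod 43); (8|43)=-1, (4|43)=+1; sign (−1)^0·-1^1·+1^0 = -1.
(a,b)_41: α=0, u≡26; β=2, v≡4 (mod 41); (26|41)=-1, (4|41)=+1; sign (−1)^0·-1^2·+1^0 = +1.
(a,b)_5: α=2, u≡4; β=-2, v≡1 (mod 5); (4|5)=+1, (1|5)=+1; sign (−1)^0·+1^-2·+1^2 = +1.
(a,b)_∞: sgn(-11)=−, sgn(249271)=+, so +1.
(a,b)_17: α=0, u≡7; β=1, v≡4 (mod 17); (7|17)=-1, (4|17)=+1; sign (−1)^0·-1^1·+1^0 = -1.
(a,b)_11: α=1, u≡7; β=3, v≡4 (mod 11); (7|11)=-1, (4|11)=+1; sign (−1)^1·-1^3·+1^1 = +1.
(a,b)_3: α=-2, u≡1; β=8, v≡1 (mod 3); (1|3)=+1, (1|3)=+1; sign (−1)^0·+1^8·+1^-2 = +1.
(a,b)_31: α=0, u≡28; β=1, v≡3 (mod 31); (28|31)=+1, (3|31)=-1; sign (−1)^0·+1^1·-1^0 = +1.
(a,b)_2: α=-10, β=-20; u≡5, v≡7 (mod 8); ε(u)ε(v)=0·1, αω(v)=-10·0, βω(u)=-20·1; sum ≡ 0  ⇒  +1.
Ram(-11, 249271) = {17, 43}; no ℚ_17-point on the conic.

[17, 43]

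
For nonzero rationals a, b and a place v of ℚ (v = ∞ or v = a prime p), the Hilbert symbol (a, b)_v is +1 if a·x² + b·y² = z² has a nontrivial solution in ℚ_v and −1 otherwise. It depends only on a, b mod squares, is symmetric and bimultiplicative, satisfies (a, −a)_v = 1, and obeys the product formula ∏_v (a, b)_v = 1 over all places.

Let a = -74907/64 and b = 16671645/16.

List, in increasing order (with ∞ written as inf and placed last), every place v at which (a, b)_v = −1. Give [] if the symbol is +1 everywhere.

Mod squares: a ≡ -8323, b ≡ 1852405. Check v ∈ {∞, 2, 3, 5, 7, 17, 19, 29, 31, 37, 41}.
v=31: a=31^0·(≡10), b=31^1·(≡14) mod 31; (10|31)=+1, (14|31)=+1; (−1)^{0·1·15}·(+1)^1·(+1)^0 = +1.
v=∞: -8323 < 0 and 1852405 > 0  ⇒  (a,b)_∞ = +1.
v=29: a=29^1·(≡19), b=29^0·(≡6) mod 29; (19|29)=-1, (6|29)=+1; (−1)^{1·0·14}·(-1)^0·(+1)^1 = +1.
v=7: a=7^1·(≡2), b=7^0·(≡2) mod 7; (2|7)=+1, (2|7)=+1; (−1)^{1·0·3}·(+1)^0·(+1)^1 = +1.
v=17: a=17^0·(≡14), b=17^1·(≡11) mod 17; (14|17)=-1, (11|17)=-1; (−1)^{0·1·8}·(-1)^1·(-1)^0 = -1.
v=37: a=37^0·(≡13), b=37^1·(≡30) mod 37; (13|37)=-1, (30|37)=+1; (−1)^{0·1·18}·(-1)^1·(+1)^0 = -1.
v=19: a=19^0·(≡15), b=19^1·(≡1) mod 19; (15|19)=-1, (1|19)=+1; (−1)^{0·1·9}·(-1)^1·(+1)^0 = -1.
v=3: a=3^2·(≡2), b=3^2·(≡1) mod 3; (2|3)=-1, (1|3)=+1; (−1)^{2·2·1}·(-1)^2·(+1)^2 = +1.
v=41: a=41^1·(≡40), b=41^0·(≡32) mod 41; (40|41)=+1, (32|41)=+1; (−1)^{1·0·20}·(+1)^0·(+1)^1 = +1.
v=5: a=5^0·(≡2), b=5^1·(≡4) mod 5; (2|5)=-1, (4|5)=+1; (−1)^{0·1·2}·(-1)^1·(+1)^0 = -1.
v=2: v_2(a)=-6, v_2(b)=-4; units ≡ 5, 5 (mod 8); ε·ε+αω+βω = 0·0+-6·1+-4·1 ≡ 0  ⇒  (a,b)_2 = +1.
|Ram(-8323, 1852405)| = 4, even; anisotropic at {5, 17, 19, 37}.

[5, 17, 19, 37]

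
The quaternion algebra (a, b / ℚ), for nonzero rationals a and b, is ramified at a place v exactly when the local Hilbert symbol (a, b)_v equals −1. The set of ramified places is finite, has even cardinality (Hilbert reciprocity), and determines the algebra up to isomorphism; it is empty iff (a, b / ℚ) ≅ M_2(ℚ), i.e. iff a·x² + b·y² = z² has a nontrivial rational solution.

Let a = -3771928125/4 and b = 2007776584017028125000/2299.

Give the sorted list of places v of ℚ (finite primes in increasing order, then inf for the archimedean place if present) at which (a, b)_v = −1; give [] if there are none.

[5, 7, 19, 23]

(a, b) ≡ (-13685, 38) mod (ℚ^×)²; places V = {2, 3, 5, 7, 11, 17, 19, 23, ∞}.
(a,b)_7: α=3, u≡5; β=8, v≡6 (mod 7); (5|7)=-1, (6|7)=-1; sign (−1)^0·-1^8·-1^3 = -1.
(a,b)_3: α=2, u≡1; β=6, v≡2 (mod 3); (1|3)=+1, (2|3)=-1; sign (−1)^0·+1^6·-1^2 = +1.
(a,b)_5: α=5, u≡2; β=8, v≡3 (mod 5); (2|5)=-1, (3|5)=-1; sign (−1)^0·-1^8·-1^5 = -1.
(a,b)_23: α=1, u≡12; β=2, v≡5 (mod 23); (12|23)=+1, (5|23)=-1; sign (−1)^0·+1^2·-1^1 = -1.
(a,b)_∞: sgn(-13685)=−, sgn(38)=+, so +1.
(a,b)_2: α=-2, β=3; u≡3, v≡3 (mod 8); ε(u)ε(v)=1·1, αω(v)=-2·1, βω(u)=3·1; sum ≡ 0  ⇒  +1.
(a,b)_19: α=0, u≡10; β=-1, v≡13 (mod 19); (10|19)=-1, (13|19)=-1; sign (−1)^0·-1^-1·-1^0 = -1.
(a,b)_11: α=0, u≡6; β=-2, v≡5 (mod 11); (6|11)=-1, (5|11)=+1; sign (−1)^0·-1^-2·+1^0 = +1.
(a,b)_17: α=1, u≡11; β=2, v≡9 (mod 17); (11|17)=-1, (9|17)=+1; sign (−1)^0·-1^2·+1^1 = +1.
Ram(-13685, 38) = {5, 7, 19, 23}; no ℚ_5-point on the conic.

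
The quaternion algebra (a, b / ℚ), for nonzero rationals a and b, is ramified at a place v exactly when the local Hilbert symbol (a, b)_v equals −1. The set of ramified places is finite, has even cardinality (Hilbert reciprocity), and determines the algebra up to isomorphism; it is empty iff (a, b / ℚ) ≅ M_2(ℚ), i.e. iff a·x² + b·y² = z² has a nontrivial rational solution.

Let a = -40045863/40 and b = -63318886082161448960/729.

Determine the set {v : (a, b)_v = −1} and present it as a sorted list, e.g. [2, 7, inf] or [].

[5, 11, 13, inf]

Mod squares: a ≡ -1385670, b ≡ -41990. Check v ∈ {∞, 2, 3, 5, 11, 13, 17, 19}.
v=11: a=11^1·(≡7), b=11^0·(≡7) mod 11; (7|11)=-1, (7|11)=-1; (−1)^{1·0·5}·(-1)^0·(-1)^1 = -1.
v=2: v_2(a)=-3, v_2(b)=11; units ≡ 5, 5 (mod 8); ε·ε+αω+βω = 0·0+-3·1+11·1 ≡ 0  ⇒  (a,b)_2 = +1.
v=13: a=13^1·(≡3), b=13^3·(≡11) mod 13; (3|13)=+1, (11|13)=-1; (−1)^{1·3·6}·(+1)^3·(-1)^1 = -1.
v=19: a=19^1·(≡6), b=19^3·(≡14) mod 19; (6|19)=+1, (14|19)=-1; (−1)^{1·3·9}·(+1)^3·(-1)^1 = +1.
v=3: a=3^1·(≡2), b=3^-6·(≡1) mod 3; (2|3)=-1, (1|3)=+1; (−1)^{1·-6·1}·(-1)^-6·(+1)^1 = +1.
v=∞: -1385670 < 0 and -41990 < 0  ⇒  (a,b)_∞ = -1.
v=5: a=5^-1·(≡4), b=5^1·(≡2) mod 5; (4|5)=+1, (2|5)=-1; (−1)^{-1·1·2}·(+1)^1·(-1)^-1 = -1.
v=17: a=17^3·(≡10), b=17^7·(≡11) mod 17; (10|17)=-1, (11|17)=-1; (−1)^{3·7·8}·(-1)^7·(-1)^3 = +1.
|Ram(-1385670, -41990)| = 4, even; anisotropic at {5, 11, 13, ∞}.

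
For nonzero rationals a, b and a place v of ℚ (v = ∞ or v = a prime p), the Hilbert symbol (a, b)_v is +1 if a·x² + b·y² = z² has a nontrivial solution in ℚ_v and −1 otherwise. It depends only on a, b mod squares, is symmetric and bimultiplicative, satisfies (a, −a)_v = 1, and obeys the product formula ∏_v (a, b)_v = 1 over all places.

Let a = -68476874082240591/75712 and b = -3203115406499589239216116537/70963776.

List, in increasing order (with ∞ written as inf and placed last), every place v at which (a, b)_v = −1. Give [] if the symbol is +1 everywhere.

[2, 11, 31, 37, 43, inf]

Mod squares: a ≡ -11137, b ≡ -18073. Check v ∈ {∞, 2, 3, 7, 11, 13, 31, 37, 43, 53}.
v=37: a=37^1·(≡6), b=37^2·(≡20) mod 37; (6|37)=-1, (20|37)=-1; (−1)^{1·2·18}·(-1)^2·(-1)^1 = -1.
v=13: a=13^-2·(≡12), b=13^-2·(≡12) mod 13; (12|13)=+1, (12|13)=+1; (−1)^{-2·-2·6}·(+1)^-2·(+1)^-2 = +1.
v=2: v_2(a)=-6, v_2(b)=-6; units ≡ 7, 7 (mod 8); ε·ε+αω+βω = 1·1+-6·0+-6·0 ≡ 1  ⇒  (a,b)_2 = -1.
v=∞: -11137 < 0 and -18073 < 0  ⇒  (a,b)_∞ = -1.
v=53: a=53^2·(≡25), b=53^3·(≡2) mod 53; (25|53)=+1, (2|53)=-1; (−1)^{2·3·26}·(+1)^3·(-1)^2 = +1.
v=3: a=3^2·(≡2), b=3^-8·(≡2) mod 3; (2|3)=-1, (2|3)=-1; (−1)^{2·-8·1}·(-1)^-8·(-1)^2 = +1.
v=7: a=7^-1·(≡5), b=7^0·(≡4) mod 7; (5|7)=-1, (4|7)=+1; (−1)^{-1·0·3}·(-1)^0·(+1)^-1 = +1.
v=11: a=11^6·(≡7), b=11^11·(≡8) mod 11; (7|11)=-1, (8|11)=-1; (−1)^{6·11·5}·(-1)^11·(-1)^6 = -1.
v=43: a=43^1·(≡20), b=43^2·(≡30) mod 43; (20|43)=-1, (30|43)=-1; (−1)^{1·2·21}·(-1)^2·(-1)^1 = -1.
v=31: a=31^2·(≡29), b=31^3·(≡11) mod 31; (29|31)=-1, (11|31)=-1; (−1)^{2·3·15}·(-1)^3·(-1)^2 = -1.
(-11137, -18073 / ℚ) ramifies at {2, 11, 31, 37, 43, ∞}: a division algebra.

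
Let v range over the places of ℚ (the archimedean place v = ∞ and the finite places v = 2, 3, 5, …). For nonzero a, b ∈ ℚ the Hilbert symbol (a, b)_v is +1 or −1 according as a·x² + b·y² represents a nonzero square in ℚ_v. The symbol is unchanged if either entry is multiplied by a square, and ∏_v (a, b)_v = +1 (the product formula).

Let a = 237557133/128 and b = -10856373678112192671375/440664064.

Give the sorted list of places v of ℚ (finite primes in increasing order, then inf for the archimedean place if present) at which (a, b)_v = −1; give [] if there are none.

Mod squares: a ≡ 506, b ≡ -95. Check v ∈ {∞, 2, 3, 5, 11, 17, 19, 23, 41}.
v=17: a=17^2·(≡9), b=17^4·(≡6) mod 17; (9|17)=+1, (6|17)=-1; (−1)^{2·4·8}·(+1)^4·(-1)^2 = +1.
v=5: a=5^0·(≡1), b=5^3·(≡1) mod 5; (1|5)=+1, (1|5)=+1; (−1)^{0·3·2}·(+1)^3·(+1)^0 = +1.
v=2: v_2(a)=-7, v_2(b)=-18; units ≡ 5, 1 (mod 8); ε·ε+αω+βω = 0·0+-7·0+-18·1 ≡ 0  ⇒  (a,b)_2 = +1.
v=∞: 506 > 0 and -95 < 0  ⇒  (a,b)_∞ = +1.
v=11: a=11^1·(≡8), b=11^2·(≡3) mod 11; (8|11)=-1, (3|11)=+1; (−1)^{1·2·5}·(-1)^2·(+1)^1 = +1.
v=3: a=3^2·(≡2), b=3^8·(≡1) mod 3; (2|3)=-1, (1|3)=+1; (−1)^{2·8·1}·(-1)^8·(+1)^2 = +1.
v=41: a=41^0·(≡28), b=41^-2·(≡17) mod 41; (28|41)=-1, (17|41)=-1; (−1)^{0·-2·20}·(-1)^-2·(-1)^0 = +1.
v=19: a=19^2·(≡10), b=19^5·(≡13) mod 19; (10|19)=-1, (13|19)=-1; (−1)^{2·5·9}·(-1)^5·(-1)^2 = -1.
v=23: a=23^1·(≡20), b=23^2·(≡20) mod 23; (20|23)=-1, (20|23)=-1; (−1)^{1·2·11}·(-1)^2·(-1)^1 = -1.
(506, -95 / ℚ) ramifies at {19, 23}: a division algebra.

[19, 23]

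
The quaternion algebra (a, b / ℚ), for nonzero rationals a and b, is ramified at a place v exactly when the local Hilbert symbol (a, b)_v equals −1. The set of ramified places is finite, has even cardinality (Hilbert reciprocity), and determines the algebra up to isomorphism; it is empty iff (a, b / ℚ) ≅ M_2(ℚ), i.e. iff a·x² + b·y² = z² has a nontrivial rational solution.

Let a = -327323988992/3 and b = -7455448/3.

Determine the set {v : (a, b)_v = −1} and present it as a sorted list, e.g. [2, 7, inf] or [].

(a, b) ≡ (-8151, -114114) mod (ℚ^×)²; places V = {2, 3, 7, 11, 13, 19, ∞}.
(a,b)_∞: sgn(-8151)=−, sgn(-114114)=−, so -1.
(a,b)_2: α=10, β=3; u≡1, v≡7 (mod 8); ε(u)ε(v)=0·1, αω(v)=10·0, βω(u)=3·0; sum ≡ 0  ⇒  +1.
(a,b)_3: α=-1, u≡1; β=-1, v≡2 (mod 3); (1|3)=+1, (2|3)=-1; sign (−1)^1·+1^-1·-1^-1 = +1.
(a,b)_7: α=6, u≡4; β=3, v≡2 (mod 7); (4|7)=+1, (2|7)=+1; sign (−1)^0·+1^3·+1^6 = +1.
(a,b)_13: α=1, u≡12; β=1, v≡4 (mod 13); (12|13)=+1, (4|13)=+1; sign (−1)^0·+1^1·+1^1 = +1.
(a,b)_19: α=1, u≡13; β=1, v≡5 (mod 19); (13|19)=-1, (5|19)=+1; sign (−1)^1·-1^1·+1^1 = +1.
(a,b)_11: α=1, u≡8; β=1, v≡10 (mod 11); (8|11)=-1, (10|11)=-1; sign (−1)^1·-1^1·-1^1 = -1.
(-8151, -114114 / ℚ) ramifies at {11, ∞}: a division algebra.

[11, inf]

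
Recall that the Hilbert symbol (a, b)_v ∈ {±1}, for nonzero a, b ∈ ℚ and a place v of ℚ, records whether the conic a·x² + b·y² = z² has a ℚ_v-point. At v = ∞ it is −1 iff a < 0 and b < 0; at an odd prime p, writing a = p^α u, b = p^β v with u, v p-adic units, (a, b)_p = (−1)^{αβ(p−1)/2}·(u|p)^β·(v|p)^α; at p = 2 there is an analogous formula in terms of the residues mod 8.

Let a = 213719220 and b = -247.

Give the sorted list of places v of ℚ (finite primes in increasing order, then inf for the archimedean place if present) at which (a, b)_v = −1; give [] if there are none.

Mod squares: a ≡ 16445, b ≡ -247. Check v ∈ {∞, 2, 3, 5, 11, 13, 19, 23}.
v=3: a=3^2·(≡2), b=3^0·(≡2) mod 3; (2|3)=-1, (2|3)=-1; (−1)^{2·0·1}·(-1)^0·(-1)^2 = +1.
v=∞: 16445 > 0 and -247 < 0  ⇒  (a,b)_∞ = +1.
v=13: a=13^1·(≡10), b=13^1·(≡7) mod 13; (10|13)=+1, (7|13)=-1; (−1)^{1·1·6}·(+1)^1·(-1)^1 = -1.
v=11: a=11^1·(≡6), b=11^0·(≡6) mod 11; (6|11)=-1, (6|11)=-1; (−1)^{1·0·5}·(-1)^0·(-1)^1 = -1.
v=5: a=5^1·(≡4), b=5^0·(≡3) mod 5; (4|5)=+1, (3|5)=-1; (−1)^{1·0·2}·(+1)^0·(-1)^1 = -1.
v=23: a=23^1·(≡2), b=23^0·(≡6) mod 23; (2|23)=+1, (6|23)=+1; (−1)^{1·0·11}·(+1)^0·(+1)^1 = +1.
v=2: v_2(a)=2, v_2(b)=0; units ≡ 5, 1 (mod 8); ε·ε+αω+βω = 0·0+2·0+0·1 ≡ 0  ⇒  (a,b)_2 = +1.
v=19: a=19^2·(≡18), b=19^1·(≡6) mod 19; (18|19)=-1, (6|19)=+1; (−1)^{2·1·9}·(-1)^1·(+1)^2 = -1.
Ram(16445, -247) = {5, 11, 13, 19}; no ℚ_5-point on the conic.

[5, 11, 13, 19]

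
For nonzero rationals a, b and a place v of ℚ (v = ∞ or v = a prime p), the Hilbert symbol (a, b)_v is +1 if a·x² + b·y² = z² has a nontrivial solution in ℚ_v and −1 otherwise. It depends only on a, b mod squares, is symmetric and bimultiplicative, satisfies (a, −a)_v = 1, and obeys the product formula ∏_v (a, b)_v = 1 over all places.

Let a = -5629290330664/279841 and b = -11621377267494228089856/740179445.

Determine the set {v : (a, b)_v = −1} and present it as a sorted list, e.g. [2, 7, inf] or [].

(a, b) ≡ (-5434, -1995) mod (ℚ^×)²; places V = {2, 3, 5, 7, 11, 13, 19, 23, ∞}.
(a,b)_23: α=-4, u≡20; β=-6, v≡9 (mod 23); (20|23)=-1, (9|23)=+1; sign (−1)^0·-1^-6·+1^-4 = +1.
(a,b)_3: α=0, u≡2; β=7, v≡1 (mod 3); (2|3)=-1, (1|3)=+1; sign (−1)^0·-1^7·+1^0 = -1.
(a,b)_7: α=2, u≡6; β=1, v≡2 (mod 7); (6|7)=-1, (2|7)=+1; sign (−1)^0·-1^1·+1^2 = -1.
(a,b)_11: α=5, u≡4; β=6, v≡2 (mod 11); (4|11)=+1, (2|11)=-1; sign (−1)^0·+1^6·-1^5 = -1.
(a,b)_5: α=0, u≡1; β=-1, v≡1 (mod 5); (1|5)=+1, (1|5)=+1; sign (−1)^0·+1^-1·+1^0 = +1.
(a,b)_∞: sgn(-5434)=−, sgn(-1995)=−, so -1.
(a,b)_19: α=3, u≡18; β=5, v≡9 (mod 19); (18|19)=-1, (9|19)=+1; sign (−1)^1·-1^5·+1^3 = +1.
(a,b)_2: α=3, β=10; u≡3, v≡5 (mod 8); ε(u)ε(v)=1·0, αω(v)=3·1, βω(u)=10·1; sum ≡ 1  ⇒  -1.
(a,b)_13: α=1, u≡6; β=2, v≡6 (mod 13); (6|13)=-1, (6|13)=-1; sign (−1)^0·-1^2·-1^1 = -1.
Ram(-5434, -1995) = {2, 3, 7, 11, 13, ∞}; no ℚ_2-point on the conic.

[2, 3, 7, 11, 13, inf]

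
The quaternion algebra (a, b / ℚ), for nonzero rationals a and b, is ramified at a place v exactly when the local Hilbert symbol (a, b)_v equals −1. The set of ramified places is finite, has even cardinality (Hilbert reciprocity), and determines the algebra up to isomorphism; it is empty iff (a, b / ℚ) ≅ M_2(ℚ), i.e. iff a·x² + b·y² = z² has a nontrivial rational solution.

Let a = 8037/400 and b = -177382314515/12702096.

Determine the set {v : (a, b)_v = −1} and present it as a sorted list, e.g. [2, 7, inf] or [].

(a, b) ≡ (893, -255635) mod (ℚ^×)²; places V = {2, 3, 5, 7, 11, 17, 19, 29, 41, 43, 47, ∞}.
(a,b)_2: α=-4, β=-4; u≡5, v≡5 (mod 8); ε(u)ε(v)=0·0, αω(v)=-4·1, βω(u)=-4·1; sum ≡ 0  ⇒  +1.
(a,b)_29: α=0, u≡9; β=1, v≡20 (mod 29); (9|29)=+1, (20|29)=+1; sign (−1)^0·+1^1·+1^0 = +1.
(a,b)_47: α=1, u≡13; β=0, v≡5 (mod 47); (13|47)=-1, (5|47)=-1; sign (−1)^0·-1^0·-1^1 = -1.
(a,b)_19: α=1, u≡5; β=0, v≡2 (mod 19); (5|19)=+1, (2|19)=-1; sign (−1)^0·+1^0·-1^1 = -1.
(a,b)_5: α=-2, u≡2; β=1, v≡2 (mod 5); (2|5)=-1, (2|5)=-1; sign (−1)^0·-1^1·-1^-2 = -1.
(a,b)_41: α=0, u≡4; β=1, v≡12 (mod 41); (4|41)=+1, (12|41)=-1; sign (−1)^0·+1^1·-1^0 = +1.
(a,b)_7: α=0, u≡1; β=4, v≡3 (mod 7); (1|7)=+1, (3|7)=-1; sign (−1)^0·+1^4·-1^0 = +1.
(a,b)_3: α=2, u≡2; β=-8, v≡1 (mod 3); (2|3)=-1, (1|3)=+1; sign (−1)^0·-1^-8·+1^2 = +1.
(a,b)_17: α=0, u≡9; β=2, v≡5 (mod 17); (9|17)=+1, (5|17)=-1; sign (−1)^0·+1^2·-1^0 = +1.
(a,b)_43: α=0, u≡3; β=1, v≡37 (mod 43); (3|43)=-1, (37|43)=-1; sign (−1)^0·-1^1·-1^0 = -1.
(a,b)_∞: sgn(893)=+, sgn(-255635)=−, so +1.
(a,b)_11: α=0, u≡10; β=-2, v≡4 (mod 11); (10|11)=-1, (4|11)=+1; sign (−1)^0·-1^-2·+1^0 = +1.
Ram(893, -255635) = {5, 19, 43, 47}; no ℚ_5-point on the conic.

[5, 19, 43, 47]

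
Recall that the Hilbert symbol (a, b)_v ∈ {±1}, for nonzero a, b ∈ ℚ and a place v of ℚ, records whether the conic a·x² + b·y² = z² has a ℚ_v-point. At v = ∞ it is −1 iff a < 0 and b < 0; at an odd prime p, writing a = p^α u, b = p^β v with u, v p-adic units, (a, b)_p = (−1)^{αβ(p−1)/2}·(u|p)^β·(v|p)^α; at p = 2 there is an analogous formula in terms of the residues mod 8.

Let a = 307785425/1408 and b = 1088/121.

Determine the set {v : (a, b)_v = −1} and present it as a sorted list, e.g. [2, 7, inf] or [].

[11, 17]

(a, b) ≡ (374, 17) mod (ℚ^×)²; places V = {2, 5, 11, 17, 23, 37, ∞}.
(a,b)_∞: sgn(374)=+, sgn(17)=+, so +1.
(a,b)_11: α=-1, u≡5; β=-2, v≡10 (mod 11); (5|11)=+1, (10|11)=-1; sign (−1)^0·+1^-2·-1^-1 = -1.
(a,b)_5: α=2, u≡4; β=0, v≡3 (mod 5); (4|5)=+1, (3|5)=-1; sign (−1)^0·+1^0·-1^2 = +1.
(a,b)_23: α=2, u≡8; β=0, v≡5 (mod 23); (8|23)=+1, (5|23)=-1; sign (−1)^0·+1^0·-1^2 = +1.
(a,b)_17: α=1, u≡3; β=1, v≡15 (mod 17); (3|17)=-1, (15|17)=+1; sign (−1)^0·-1^1·+1^1 = -1.
(a,b)_37: α=2, u≡25; β=0, v≡20 (mod 37); (25|37)=+1, (20|37)=-1; sign (−1)^0·+1^0·-1^2 = +1.
(a,b)_2: α=-7, β=6; u≡3, v≡1 (mod 8); ε(u)ε(v)=1·0, αω(v)=-7·0, βω(u)=6·1; sum ≡ 0  ⇒  +1.
(374, 17 / ℚ) ramifies at {11, 17}: a division algebra.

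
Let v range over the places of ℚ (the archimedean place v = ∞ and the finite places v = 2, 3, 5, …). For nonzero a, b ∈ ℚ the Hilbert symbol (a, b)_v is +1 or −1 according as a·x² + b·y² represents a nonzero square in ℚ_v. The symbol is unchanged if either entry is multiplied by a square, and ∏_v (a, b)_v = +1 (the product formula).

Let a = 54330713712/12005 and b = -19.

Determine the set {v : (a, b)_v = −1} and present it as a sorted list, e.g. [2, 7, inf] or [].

[3, 19]

Mod squares: a ≡ 64515, b ≡ -19. Check v ∈ {∞, 2, 3, 5, 7, 11, 17, 19, 23}.
v=2: v_2(a)=4, v_2(b)=0; units ≡ 3, 5 (mod 8); ε·ε+αω+βω = 1·0+4·1+0·1 ≡ 0  ⇒  (a,b)_2 = +1.
v=11: a=11^1·(≡8), b=11^0·(≡3) mod 11; (8|11)=-1, (3|11)=+1; (−1)^{1·0·5}·(-1)^0·(+1)^1 = +1.
v=23: a=23^1·(≡5), b=23^0·(≡4) mod 23; (5|23)=-1, (4|23)=+1; (−1)^{1·0·11}·(-1)^0·(+1)^1 = +1.
v=∞: 64515 > 0 and -19 < 0  ⇒  (a,b)_∞ = +1.
v=19: a=19^2·(≡14), b=19^1·(≡18) mod 19; (14|19)=-1, (18|19)=-1; (−1)^{2·1·9}·(-1)^1·(-1)^2 = -1.
v=3: a=3^7·(≡1), b=3^0·(≡2) mod 3; (1|3)=+1, (2|3)=-1; (−1)^{7·0·1}·(+1)^0·(-1)^7 = -1.
v=17: a=17^1·(≡1), b=17^0·(≡15) mod 17; (1|17)=+1, (15|17)=+1; (−1)^{1·0·8}·(+1)^0·(+1)^1 = +1.
v=7: a=7^-4·(≡6), b=7^0·(≡2) mod 7; (6|7)=-1, (2|7)=+1; (−1)^{-4·0·3}·(-1)^0·(+1)^-4 = +1.
v=5: a=5^-1·(≡2), b=5^0·(≡1) mod 5; (2|5)=-1, (1|5)=+1; (−1)^{-1·0·2}·(-1)^0·(+1)^-1 = +1.
(64515, -19 / ℚ) ramifies at {3, 19}: a division algebra.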